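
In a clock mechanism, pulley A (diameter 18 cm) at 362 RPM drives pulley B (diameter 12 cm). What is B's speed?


Given: D1 = 18 cm, w1 = 362 RPM, D2 = 12 cm
Using D1*w1 = D2*w2
w2 = D1*w1 / D2
w2 = 18*362 / 12
w2 = 6516 / 12
w2 = 543 RPM

543 RPM


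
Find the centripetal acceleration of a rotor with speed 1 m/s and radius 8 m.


Given: v = 1 m/s, r = 8 m
Using a_c = v^2 / r
a_c = 1^2 / 8
a_c = 1 / 8
a_c = 1/8 m/s^2

1/8 m/s^2


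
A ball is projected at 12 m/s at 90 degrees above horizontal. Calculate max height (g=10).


Given: v0 = 12 m/s, theta = 90 deg, g = 10 m/s^2
sin^2(90) = 1
Using H = v0^2 * sin^2(theta) / (2*g)
H = 12^2 * 1 / (2*10)
H = 144 * 1 / 20
H = 144 / 20
H = 36/5 m

36/5 m


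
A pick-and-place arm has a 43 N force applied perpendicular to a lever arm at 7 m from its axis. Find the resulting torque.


Given: F = 43 N, r = 7 m, angle = 90 deg (perpendicular)
Using tau = F * r * sin(90)
sin(90) = 1
tau = 43 * 7 * 1
tau = 301 Nm

301 Nm


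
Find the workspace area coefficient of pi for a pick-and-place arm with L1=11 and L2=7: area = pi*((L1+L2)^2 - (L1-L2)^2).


Given: L1 = 11, L2 = 7
(L1+L2)^2 = (18)^2 = 324
(L1-L2)^2 = (4)^2 = 16
Difference = 324 - 16 = 308
This equals 4*L1*L2 = 4*11*7 = 308
Workspace area = 308*pi

308


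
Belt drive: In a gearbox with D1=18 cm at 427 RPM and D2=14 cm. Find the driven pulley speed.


Given: D1 = 18 cm, w1 = 427 RPM, D2 = 14 cm
Using D1*w1 = D2*w2
w2 = D1*w1 / D2
w2 = 18*427 / 14
w2 = 7686 / 14
w2 = 549 RPM

549 RPM


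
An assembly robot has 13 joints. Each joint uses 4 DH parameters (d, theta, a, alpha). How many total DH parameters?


Given: 13 joints, 4 DH parameters per joint (d, theta, a, alpha)
Total DH parameters = number_of_joints * 4
Total = 13 * 4
Total = 52

52


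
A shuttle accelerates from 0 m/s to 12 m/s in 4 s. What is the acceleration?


Given: initial velocity v0 = 0 m/s, final velocity v = 12 m/s, time t = 4 s
Using a = (v - v0) / t
a = (12 - 0) / 4
a = 12 / 4
a = 3 m/s^2

3 m/s^2


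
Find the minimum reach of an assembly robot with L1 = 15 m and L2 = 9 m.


Given: L1 = 15 m, L2 = 9 m
For a 2-link planar arm, min reach = |L1 - L2| (second link folded back)
Min reach = |15 - 9|
Min reach = 6 m

6 m


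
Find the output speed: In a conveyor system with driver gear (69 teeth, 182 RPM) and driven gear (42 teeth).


Given: N1 = 69 teeth, w1 = 182 RPM, N2 = 42 teeth
Using N1*w1 = N2*w2
w2 = N1*w1 / N2
w2 = 69*182 / 42
w2 = 12558 / 42
w2 = 299 RPM

299 RPM


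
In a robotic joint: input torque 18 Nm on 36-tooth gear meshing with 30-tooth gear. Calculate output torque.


Given: N1 = 36, N2 = 30, T1 = 18 Nm
Using T2/T1 = N2/N1
T2 = T1 * N2 / N1
T2 = 18 * 30 / 36
T2 = 540 / 36
T2 = 15 Nm

15 Nm


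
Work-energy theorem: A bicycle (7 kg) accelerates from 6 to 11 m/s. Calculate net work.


Given: m = 7 kg, v0 = 6 m/s, v = 11 m/s
Using W = (1/2)*m*(v^2 - v0^2)
v^2 = 11^2 = 121
v0^2 = 6^2 = 36
v^2 - v0^2 = 121 - 36 = 85
W = (1/2)*7*85 = 595/2 J

595/2 J


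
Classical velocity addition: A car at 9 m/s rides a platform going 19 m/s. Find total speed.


Given: object velocity = 9 m/s, platform velocity = 19 m/s (same direction)
Using classical velocity addition: v_total = v_object + v_platform
v_total = 9 + 19
v_total = 28 m/s

28 m/s


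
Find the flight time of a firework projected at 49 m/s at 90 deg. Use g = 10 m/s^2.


Given: v0 = 49 m/s, theta = 90 deg, g = 10 m/s^2
sin(90) = 1
Using T = 2*v0*sin(theta) / g
T = 2*49*1 / 10
T = 98 / 10
T = 49/5 s

49/5 s


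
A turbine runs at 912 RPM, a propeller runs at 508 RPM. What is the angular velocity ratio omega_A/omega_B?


Given: RPM_A = 912, RPM_B = 508
omega = 2*pi*RPM/60, so omega_A/omega_B = RPM_A / RPM_B
omega_A/omega_B = 912 / 508
omega_A/omega_B = 228/127

228/127


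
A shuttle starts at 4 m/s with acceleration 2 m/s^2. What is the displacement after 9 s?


Given: v0 = 4 m/s, a = 2 m/s^2, t = 9 s
Using s = v0*t + (1/2)*a*t^2
s = 4*9 + (1/2)*2*9^2
s = 36 + (1/2)*162
s = 36 + 81
s = 117

117 m


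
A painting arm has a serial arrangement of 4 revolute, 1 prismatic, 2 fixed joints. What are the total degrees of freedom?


Given: serial robot with 4 revolute, 1 prismatic, 2 fixed joints
DOF contribution per joint type: revolute=1, prismatic=1, spherical=3, fixed=0
DOF = 4*1 + 1*1 + 2*0
DOF = 5

5


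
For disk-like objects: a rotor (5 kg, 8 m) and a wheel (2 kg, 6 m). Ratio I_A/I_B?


Given: M1=5 kg, R1=8 m, M2=2 kg, R2=6 m
For a disk: I = (1/2)*M*R^2, so I_A/I_B = (M1*R1^2)/(M2*R2^2)
M1*R1^2 = 5*64 = 320
M2*R2^2 = 2*36 = 72
I_A/I_B = 320/72 = 40/9

40/9


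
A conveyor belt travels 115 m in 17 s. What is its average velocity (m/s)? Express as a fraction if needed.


Given: distance d = 115 m, time t = 17 s
Using v = d / t
v = 115 / 17
v = 115/17 m/s

115/17 m/s


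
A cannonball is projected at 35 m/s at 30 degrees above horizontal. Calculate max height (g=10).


Given: v0 = 35 m/s, theta = 30 deg, g = 10 m/s^2
sin^2(30) = 1/4
Using H = v0^2 * sin^2(theta) / (2*g)
H = 35^2 * 1/4 / (2*10)
H = 1225 * 1/4 / 20
H = 1225/4 / 20
H = 245/16 m

245/16 m


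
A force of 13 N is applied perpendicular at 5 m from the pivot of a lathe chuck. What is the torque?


Given: F = 13 N, r = 5 m, angle = 90 deg (perpendicular)
Using tau = F * r * sin(90)
sin(90) = 1
tau = 13 * 5 * 1
tau = 65 Nm

65 Nm


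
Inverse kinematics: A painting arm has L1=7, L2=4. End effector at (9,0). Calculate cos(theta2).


Given: L1 = 7, L2 = 4, target (x, y) = (9, 0)
Using cos(theta2) = (x^2 + y^2 - L1^2 - L2^2) / (2*L1*L2)
x^2 + y^2 = 9^2 + 0 = 81
L1^2 + L2^2 = 49 + 16 = 65
Numerator = 81 - 65 = 16
Denominator = 2*7*4 = 56
cos(theta2) = 16/56 = 2/7

2/7


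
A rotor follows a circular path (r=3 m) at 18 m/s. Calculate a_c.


Given: v = 18 m/s, r = 3 m
Using a_c = v^2 / r
a_c = 18^2 / 3
a_c = 324 / 3
a_c = 108 m/s^2

108 m/s^2


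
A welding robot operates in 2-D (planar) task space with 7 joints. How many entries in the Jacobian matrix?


Given: task space dimension = 2, joints = 7
Jacobian is a 2 x 7 matrix
Total entries = rows * columns
Total = 2 * 7
Total = 14

14


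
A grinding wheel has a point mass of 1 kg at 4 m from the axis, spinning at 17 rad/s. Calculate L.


Given: m = 1 kg, r = 4 m, omega = 17 rad/s
For a point mass: I = m*r^2
I = 1*4^2 = 1*16 = 16
L = I*omega = 16*17
L = 272 kg*m^2/s

272 kg*m^2/s


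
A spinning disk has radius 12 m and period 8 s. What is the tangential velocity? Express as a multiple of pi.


Given: radius r = 12 m, period T = 8 s
Using v = 2*pi*r / T
v = 2*pi*12 / 8
v = 24*pi / 8
v = 3*pi m/s

3*pi m/s


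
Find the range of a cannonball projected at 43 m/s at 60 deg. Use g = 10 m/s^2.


Given: v0 = 43 m/s, theta = 60 deg, g = 10 m/s^2
sin(2*60) = sin(120) = sqrt(3)/2
Using R = v0^2 * sin(2*theta) / g
R = 43^2 * (sqrt(3)/2) / 10
R = 1849 * sqrt(3) / 20
R = 1849/20*sqrt(3) m

1849/20*sqrt(3) m


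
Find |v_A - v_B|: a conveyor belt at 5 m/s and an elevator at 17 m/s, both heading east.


Given: v_A = 5 m/s east, v_B = 17 m/s east
Both move in the same direction; relative speed = |v_A - v_B|
|5 - 17| = |-12|
= 12 m/s

12 m/s


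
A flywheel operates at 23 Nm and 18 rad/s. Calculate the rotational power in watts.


Given: tau = 23 Nm, omega = 18 rad/s
Using P = tau * omega
P = 23 * 18
P = 414 W

414 W


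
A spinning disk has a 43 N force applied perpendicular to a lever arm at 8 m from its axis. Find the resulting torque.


Given: F = 43 N, r = 8 m, angle = 90 deg (perpendicular)
Using tau = F * r * sin(90)
sin(90) = 1
tau = 43 * 8 * 1
tau = 344 Nm

344 Nm


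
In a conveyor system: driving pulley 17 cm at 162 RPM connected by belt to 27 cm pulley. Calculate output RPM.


Given: D1 = 17 cm, w1 = 162 RPM, D2 = 27 cm
Using D1*w1 = D2*w2
w2 = D1*w1 / D2
w2 = 17*162 / 27
w2 = 2754 / 27
w2 = 102 RPM

102 RPM


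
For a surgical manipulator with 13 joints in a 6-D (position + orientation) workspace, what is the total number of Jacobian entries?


Given: task space dimension = 6, joints = 13
Jacobian is a 6 x 13 matrix
Total entries = rows * columns
Total = 6 * 13
Total = 78

78


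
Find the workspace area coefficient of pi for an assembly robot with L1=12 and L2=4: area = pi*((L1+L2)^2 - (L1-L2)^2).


Given: L1 = 12, L2 = 4
(L1+L2)^2 = (16)^2 = 256
(L1-L2)^2 = (8)^2 = 64
Difference = 256 - 64 = 192
This equals 4*L1*L2 = 4*12*4 = 192
Workspace area = 192*pi

192


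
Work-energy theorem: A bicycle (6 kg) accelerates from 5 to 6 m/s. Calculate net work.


Given: m = 6 kg, v0 = 5 m/s, v = 6 m/s
Using W = (1/2)*m*(v^2 - v0^2)
v^2 = 6^2 = 36
v0^2 = 5^2 = 25
v^2 - v0^2 = 36 - 25 = 11
W = (1/2)*6*11 = 33 J

33 J


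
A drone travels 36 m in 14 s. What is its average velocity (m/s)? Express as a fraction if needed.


Given: distance d = 36 m, time t = 14 s
Using v = d / t
v = 36 / 14
v = 18/7 m/s

18/7 m/s


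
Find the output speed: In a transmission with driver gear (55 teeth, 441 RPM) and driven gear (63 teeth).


Given: N1 = 55 teeth, w1 = 441 RPM, N2 = 63 teeth
Using N1*w1 = N2*w2
w2 = N1*w1 / N2
w2 = 55*441 / 63
w2 = 24255 / 63
w2 = 385 RPM

385 RPM


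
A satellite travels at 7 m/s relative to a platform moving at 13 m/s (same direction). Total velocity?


Given: object velocity = 7 m/s, platform velocity = 13 m/s (same direction)
Using classical velocity addition: v_total = v_object + v_platform
v_total = 7 + 13
v_total = 20 m/s

20 m/s


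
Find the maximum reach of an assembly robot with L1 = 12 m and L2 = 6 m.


Given: L1 = 12 m, L2 = 6 m
For a 2-link planar arm, max reach = L1 + L2 (fully extended)
Max reach = 12 + 6
Max reach = 18 m

18 m


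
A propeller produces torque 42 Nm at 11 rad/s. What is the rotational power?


Given: tau = 42 Nm, omega = 11 rad/s
Using P = tau * omega
P = 42 * 11
P = 462 W

462 W


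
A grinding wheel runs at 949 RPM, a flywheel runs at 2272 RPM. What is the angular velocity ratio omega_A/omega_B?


Given: RPM_A = 949, RPM_B = 2272
omega = 2*pi*RPM/60, so omega_A/omega_B = RPM_A / RPM_B
omega_A/omega_B = 949 / 2272
omega_A/omega_B = 949/2272

949/2272


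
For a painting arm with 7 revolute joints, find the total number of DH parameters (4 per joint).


Given: 7 joints, 4 DH parameters per joint (d, theta, a, alpha)
Total DH parameters = number_of_joints * 4
Total = 7 * 4
Total = 28

28


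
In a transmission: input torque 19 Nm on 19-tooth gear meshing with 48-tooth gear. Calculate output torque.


Given: N1 = 19, N2 = 48, T1 = 19 Nm
Using T2/T1 = N2/N1
T2 = T1 * N2 / N1
T2 = 19 * 48 / 19
T2 = 912 / 19
T2 = 48 Nm

48 Nm


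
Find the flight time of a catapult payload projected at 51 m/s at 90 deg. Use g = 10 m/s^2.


Given: v0 = 51 m/s, theta = 90 deg, g = 10 m/s^2
sin(90) = 1
Using T = 2*v0*sin(theta) / g
T = 2*51*1 / 10
T = 102 / 10
T = 51/5 s

51/5 s


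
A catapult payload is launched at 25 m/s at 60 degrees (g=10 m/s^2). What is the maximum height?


Given: v0 = 25 m/s, theta = 60 deg, g = 10 m/s^2
sin^2(60) = 3/4
Using H = v0^2 * sin^2(theta) / (2*g)
H = 25^2 * 3/4 / (2*10)
H = 625 * 3/4 / 20
H = 1875/4 / 20
H = 375/16 m

375/16 m


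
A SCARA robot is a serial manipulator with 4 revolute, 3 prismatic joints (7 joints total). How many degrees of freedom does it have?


Given: serial robot with 4 revolute, 3 prismatic joints
DOF contribution per joint type: revolute=1, prismatic=1, spherical=3, fixed=0
DOF = 4*1 + 3*1
DOF = 7

7


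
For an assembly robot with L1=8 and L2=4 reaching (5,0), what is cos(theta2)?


Given: L1 = 8, L2 = 4, target (x, y) = (5, 0)
Using cos(theta2) = (x^2 + y^2 - L1^2 - L2^2) / (2*L1*L2)
x^2 + y^2 = 5^2 + 0 = 25
L1^2 + L2^2 = 64 + 16 = 80
Numerator = 25 - 80 = -55
Denominator = 2*8*4 = 64
cos(theta2) = -55/64 = -55/64

-55/64


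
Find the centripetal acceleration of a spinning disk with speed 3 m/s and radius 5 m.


Given: v = 3 m/s, r = 5 m
Using a_c = v^2 / r
a_c = 3^2 / 5
a_c = 9 / 5
a_c = 9/5 m/s^2

9/5 m/s^2


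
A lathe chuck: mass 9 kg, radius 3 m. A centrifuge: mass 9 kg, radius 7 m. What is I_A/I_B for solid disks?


Given: M1=9 kg, R1=3 m, M2=9 kg, R2=7 m
For a disk: I = (1/2)*M*R^2, so I_A/I_B = (M1*R1^2)/(M2*R2^2)
M1*R1^2 = 9*9 = 81
M2*R2^2 = 9*49 = 441
I_A/I_B = 81/441 = 9/49

9/49


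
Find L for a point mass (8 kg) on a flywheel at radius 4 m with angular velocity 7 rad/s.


Given: m = 8 kg, r = 4 m, omega = 7 rad/s
For a point mass: I = m*r^2
I = 8*4^2 = 8*16 = 128
L = I*omega = 128*7
L = 896 kg*m^2/s

896 kg*m^2/s


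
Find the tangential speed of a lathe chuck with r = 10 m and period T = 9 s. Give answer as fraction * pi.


Given: radius r = 10 m, period T = 9 s
Using v = 2*pi*r / T
v = 2*pi*10 / 9
v = 20*pi / 9
v = 20/9*pi m/s

20/9*pi m/s


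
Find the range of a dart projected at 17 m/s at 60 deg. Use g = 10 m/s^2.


Given: v0 = 17 m/s, theta = 60 deg, g = 10 m/s^2
sin(2*60) = sin(120) = sqrt(3)/2
Using R = v0^2 * sin(2*theta) / g
R = 17^2 * (sqrt(3)/2) / 10
R = 289 * sqrt(3) / 20
R = 289/20*sqrt(3) m

289/20*sqrt(3) m


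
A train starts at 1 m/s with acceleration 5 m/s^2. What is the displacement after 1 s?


Given: v0 = 1 m/s, a = 5 m/s^2, t = 1 s
Using s = v0*t + (1/2)*a*t^2
s = 1*1 + (1/2)*5*1^2
s = 1 + (1/2)*5
s = 1 + 5/2
s = 7/2

7/2 m


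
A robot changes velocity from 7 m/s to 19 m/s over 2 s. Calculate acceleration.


Given: initial velocity v0 = 7 m/s, final velocity v = 19 m/s, time t = 2 s
Using a = (v - v0) / t
a = (19 - 7) / 2
a = 12 / 2
a = 6 m/s^2

6 m/s^2


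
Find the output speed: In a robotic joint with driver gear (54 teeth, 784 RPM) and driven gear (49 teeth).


Given: N1 = 54 teeth, w1 = 784 RPM, N2 = 49 teeth
Using N1*w1 = N2*w2
w2 = N1*w1 / N2
w2 = 54*784 / 49
w2 = 42336 / 49
w2 = 864 RPM

864 RPM


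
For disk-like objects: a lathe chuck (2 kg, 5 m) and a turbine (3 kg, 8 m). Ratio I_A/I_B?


Given: M1=2 kg, R1=5 m, M2=3 kg, R2=8 m
For a disk: I = (1/2)*M*R^2, so I_A/I_B = (M1*R1^2)/(M2*R2^2)
M1*R1^2 = 2*25 = 50
M2*R2^2 = 3*64 = 192
I_A/I_B = 50/192 = 25/96

25/96


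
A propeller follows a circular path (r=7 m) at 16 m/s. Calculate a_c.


Given: v = 16 m/s, r = 7 m
Using a_c = v^2 / r
a_c = 16^2 / 7
a_c = 256 / 7
a_c = 256/7 m/s^2

256/7 m/s^2


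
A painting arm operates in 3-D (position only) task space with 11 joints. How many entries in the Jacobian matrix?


Given: task space dimension = 3, joints = 11
Jacobian is a 3 x 11 matrix
Total entries = rows * columns
Total = 3 * 11
Total = 33

33


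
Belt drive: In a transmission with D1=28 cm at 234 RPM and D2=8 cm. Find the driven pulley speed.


Given: D1 = 28 cm, w1 = 234 RPM, D2 = 8 cm
Using D1*w1 = D2*w2
w2 = D1*w1 / D2
w2 = 28*234 / 8
w2 = 6552 / 8
w2 = 819 RPM

819 RPM


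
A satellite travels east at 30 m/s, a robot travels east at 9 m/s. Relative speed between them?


Given: v_A = 30 m/s east, v_B = 9 m/s east
Both move in the same direction; relative speed = |v_A - v_B|
|30 - 9| = |21|
= 21 m/s

21 m/s


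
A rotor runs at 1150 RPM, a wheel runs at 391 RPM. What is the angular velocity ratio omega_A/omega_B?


Given: RPM_A = 1150, RPM_B = 391
omega = 2*pi*RPM/60, so omega_A/omega_B = RPM_A / RPM_B
omega_A/omega_B = 1150 / 391
omega_A/omega_B = 50/17

50/17


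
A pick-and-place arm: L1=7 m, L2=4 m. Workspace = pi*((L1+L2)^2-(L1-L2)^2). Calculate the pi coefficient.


Given: L1 = 7, L2 = 4
(L1+L2)^2 = (11)^2 = 121
(L1-L2)^2 = (3)^2 = 9
Difference = 121 - 9 = 112
This equals 4*L1*L2 = 4*7*4 = 112
Workspace area = 112*pi

112


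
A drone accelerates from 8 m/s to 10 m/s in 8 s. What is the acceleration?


Given: initial velocity v0 = 8 m/s, final velocity v = 10 m/s, time t = 8 s
Using a = (v - v0) / t
a = (10 - 8) / 8
a = 2 / 8
a = 1/4 m/s^2

1/4 m/s^2


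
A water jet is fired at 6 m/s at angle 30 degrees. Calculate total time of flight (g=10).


Given: v0 = 6 m/s, theta = 30 deg, g = 10 m/s^2
sin(30) = 1/2
Using T = 2*v0*sin(theta) / g
T = 2*6*1/2 / 10
T = 6 / 10
T = 3/5 s

3/5 s


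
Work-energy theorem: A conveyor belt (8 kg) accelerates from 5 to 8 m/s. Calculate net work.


Given: m = 8 kg, v0 = 5 m/s, v = 8 m/s
Using W = (1/2)*m*(v^2 - v0^2)
v^2 = 8^2 = 64
v0^2 = 5^2 = 25
v^2 - v0^2 = 64 - 25 = 39
W = (1/2)*8*39 = 156 J

156 J


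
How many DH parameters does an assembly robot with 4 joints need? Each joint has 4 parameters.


Given: 4 joints, 4 DH parameters per joint (d, theta, a, alpha)
Total DH parameters = number_of_joints * 4
Total = 4 * 4
Total = 16

16


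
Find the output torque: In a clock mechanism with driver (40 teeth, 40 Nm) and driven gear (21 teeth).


Given: N1 = 40, N2 = 21, T1 = 40 Nm
Using T2/T1 = N2/N1
T2 = T1 * N2 / N1
T2 = 40 * 21 / 40
T2 = 840 / 40
T2 = 21 Nm

21 Nm


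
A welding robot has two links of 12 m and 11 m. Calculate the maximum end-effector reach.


Given: L1 = 12 m, L2 = 11 m
For a 2-link planar arm, max reach = L1 + L2 (fully extended)
Max reach = 12 + 11
Max reach = 23 m

23 m


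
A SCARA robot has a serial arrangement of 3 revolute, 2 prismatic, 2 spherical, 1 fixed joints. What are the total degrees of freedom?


Given: serial robot with 3 revolute, 2 prismatic, 2 spherical, 1 fixed joints
DOF contribution per joint type: revolute=1, prismatic=1, spherical=3, fixed=0
DOF = 3*1 + 2*1 + 2*3 + 1*0
DOF = 11

11


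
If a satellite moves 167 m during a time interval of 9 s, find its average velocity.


Given: distance d = 167 m, time t = 9 s
Using v = d / t
v = 167 / 9
v = 167/9 m/s

167/9 m/s


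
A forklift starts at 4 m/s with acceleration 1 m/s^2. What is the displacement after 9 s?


Given: v0 = 4 m/s, a = 1 m/s^2, t = 9 s
Using s = v0*t + (1/2)*a*t^2
s = 4*9 + (1/2)*1*9^2
s = 36 + (1/2)*81
s = 36 + 81/2
s = 153/2

153/2 m


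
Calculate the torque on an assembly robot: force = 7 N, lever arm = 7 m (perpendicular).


Given: F = 7 N, r = 7 m, angle = 90 deg (perpendicular)
Using tau = F * r * sin(90)
sin(90) = 1
tau = 7 * 7 * 1
tau = 49 Nm

49 Nm


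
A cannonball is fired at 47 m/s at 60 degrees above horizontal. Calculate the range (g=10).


Given: v0 = 47 m/s, theta = 60 deg, g = 10 m/s^2
sin(2*60) = sin(120) = sqrt(3)/2
Using R = v0^2 * sin(2*theta) / g
R = 47^2 * (sqrt(3)/2) / 10
R = 2209 * sqrt(3) / 20
R = 2209/20*sqrt(3) m

2209/20*sqrt(3) m


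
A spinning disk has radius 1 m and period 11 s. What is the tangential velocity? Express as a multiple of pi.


Given: radius r = 1 m, period T = 11 s
Using v = 2*pi*r / T
v = 2*pi*1 / 11
v = 2*pi / 11
v = 2/11*pi m/s

2/11*pi m/s


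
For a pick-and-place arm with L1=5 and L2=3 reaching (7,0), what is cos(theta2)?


Given: L1 = 5, L2 = 3, target (x, y) = (7, 0)
Using cos(theta2) = (x^2 + y^2 - L1^2 - L2^2) / (2*L1*L2)
x^2 + y^2 = 7^2 + 0 = 49
L1^2 + L2^2 = 25 + 9 = 34
Numerator = 49 - 34 = 15
Denominator = 2*5*3 = 30
cos(theta2) = 15/30 = 1/2

1/2


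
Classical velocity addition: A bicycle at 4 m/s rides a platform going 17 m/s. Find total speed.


Given: object velocity = 4 m/s, platform velocity = 17 m/s (same direction)
Using classical velocity addition: v_total = v_object + v_platform
v_total = 4 + 17
v_total = 21 m/s

21 m/s


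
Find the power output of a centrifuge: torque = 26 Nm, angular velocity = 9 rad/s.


Given: tau = 26 Nm, omega = 9 rad/s
Using P = tau * omega
P = 26 * 9
P = 234 W

234 W


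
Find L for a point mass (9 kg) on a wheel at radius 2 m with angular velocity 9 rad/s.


Given: m = 9 kg, r = 2 m, omega = 9 rad/s
For a point mass: I = m*r^2
I = 9*2^2 = 9*4 = 36
L = I*omega = 36*9
L = 324 kg*m^2/s

324 kg*m^2/s


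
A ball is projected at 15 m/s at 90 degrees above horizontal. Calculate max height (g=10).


Given: v0 = 15 m/s, theta = 90 deg, g = 10 m/s^2
sin^2(90) = 1
Using H = v0^2 * sin^2(theta) / (2*g)
H = 15^2 * 1 / (2*10)
H = 225 * 1 / 20
H = 225 / 20
H = 45/4 m

45/4 m


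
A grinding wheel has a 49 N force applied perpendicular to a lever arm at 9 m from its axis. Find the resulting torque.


Given: F = 49 N, r = 9 m, angle = 90 deg (perpendicular)
Using tau = F * r * sin(90)
sin(90) = 1
tau = 49 * 9 * 1
tau = 441 Nm

441 Nm


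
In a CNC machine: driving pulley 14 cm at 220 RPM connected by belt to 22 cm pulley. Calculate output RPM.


Given: D1 = 14 cm, w1 = 220 RPM, D2 = 22 cm
Using D1*w1 = D2*w2
w2 = D1*w1 / D2
w2 = 14*220 / 22
w2 = 3080 / 22
w2 = 140 RPM

140 RPM


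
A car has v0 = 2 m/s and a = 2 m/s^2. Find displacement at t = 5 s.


Given: v0 = 2 m/s, a = 2 m/s^2, t = 5 s
Using s = v0*t + (1/2)*a*t^2
s = 2*5 + (1/2)*2*5^2
s = 10 + (1/2)*50
s = 10 + 25
s = 35

35 m


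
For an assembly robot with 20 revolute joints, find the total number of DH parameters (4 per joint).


Given: 20 joints, 4 DH parameters per joint (d, theta, a, alpha)
Total DH parameters = number_of_joints * 4
Total = 20 * 4
Total = 80

80


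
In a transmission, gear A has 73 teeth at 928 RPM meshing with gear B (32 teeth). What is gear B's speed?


Given: N1 = 73 teeth, w1 = 928 RPM, N2 = 32 teeth
Using N1*w1 = N2*w2
w2 = N1*w1 / N2
w2 = 73*928 / 32
w2 = 67744 / 32
w2 = 2117 RPM

2117 RPM


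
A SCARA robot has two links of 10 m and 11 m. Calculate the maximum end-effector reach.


Given: L1 = 10 m, L2 = 11 m
For a 2-link planar arm, max reach = L1 + L2 (fully extended)
Max reach = 10 + 11
Max reach = 21 m

21 m


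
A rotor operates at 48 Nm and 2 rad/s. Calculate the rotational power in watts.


Given: tau = 48 Nm, omega = 2 rad/s
Using P = tau * omega
P = 48 * 2
P = 96 W

96 W


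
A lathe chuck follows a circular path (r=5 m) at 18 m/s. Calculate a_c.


Given: v = 18 m/s, r = 5 m
Using a_c = v^2 / r
a_c = 18^2 / 5
a_c = 324 / 5
a_c = 324/5 m/s^2

324/5 m/s^2


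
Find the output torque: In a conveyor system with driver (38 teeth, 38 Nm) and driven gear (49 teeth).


Given: N1 = 38, N2 = 49, T1 = 38 Nm
Using T2/T1 = N2/N1
T2 = T1 * N2 / N1
T2 = 38 * 49 / 38
T2 = 1862 / 38
T2 = 49 Nm

49 Nm


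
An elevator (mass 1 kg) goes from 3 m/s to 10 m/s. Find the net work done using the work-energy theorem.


Given: m = 1 kg, v0 = 3 m/s, v = 10 m/s
Using W = (1/2)*m*(v^2 - v0^2)
v^2 = 10^2 = 100
v0^2 = 3^2 = 9
v^2 - v0^2 = 100 - 9 = 91
W = (1/2)*1*91 = 91/2 J

91/2 J


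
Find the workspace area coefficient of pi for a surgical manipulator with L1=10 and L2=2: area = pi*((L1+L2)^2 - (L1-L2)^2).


Given: L1 = 10, L2 = 2
(L1+L2)^2 = (12)^2 = 144
(L1-L2)^2 = (8)^2 = 64
Difference = 144 - 64 = 80
This equals 4*L1*L2 = 4*10*2 = 80
Workspace area = 80*pi

80


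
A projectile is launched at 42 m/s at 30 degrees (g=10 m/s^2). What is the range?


Given: v0 = 42 m/s, theta = 30 deg, g = 10 m/s^2
sin(2*30) = sin(60) = sqrt(3)/2
Using R = v0^2 * sin(2*theta) / g
R = 42^2 * (sqrt(3)/2) / 10
R = 1764 * sqrt(3) / 20
R = 441/5*sqrt(3) m

441/5*sqrt(3) m


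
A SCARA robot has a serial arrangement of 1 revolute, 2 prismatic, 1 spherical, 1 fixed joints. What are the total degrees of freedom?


Given: serial robot with 1 revolute, 2 prismatic, 1 spherical, 1 fixed joints
DOF contribution per joint type: revolute=1, prismatic=1, spherical=3, fixed=0
DOF = 1*1 + 2*1 + 1*3 + 1*0
DOF = 6

6


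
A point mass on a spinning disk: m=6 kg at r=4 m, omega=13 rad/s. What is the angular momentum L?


Given: m = 6 kg, r = 4 m, omega = 13 rad/s
For a point mass: I = m*r^2
I = 6*4^2 = 6*16 = 96
L = I*omega = 96*13
L = 1248 kg*m^2/s

1248 kg*m^2/s


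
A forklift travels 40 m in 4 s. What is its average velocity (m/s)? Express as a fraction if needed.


Given: distance d = 40 m, time t = 4 s
Using v = d / t
v = 40 / 4
v = 10 m/s

10 m/s


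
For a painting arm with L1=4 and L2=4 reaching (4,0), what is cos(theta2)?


Given: L1 = 4, L2 = 4, target (x, y) = (4, 0)
Using cos(theta2) = (x^2 + y^2 - L1^2 - L2^2) / (2*L1*L2)
x^2 + y^2 = 4^2 + 0 = 16
L1^2 + L2^2 = 16 + 16 = 32
Numerator = 16 - 32 = -16
Denominator = 2*4*4 = 32
cos(theta2) = -16/32 = -1/2

-1/2


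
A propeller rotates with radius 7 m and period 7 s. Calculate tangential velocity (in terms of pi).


Given: radius r = 7 m, period T = 7 s
Using v = 2*pi*r / T
v = 2*pi*7 / 7
v = 14*pi / 7
v = 2*pi m/s

2*pi m/s


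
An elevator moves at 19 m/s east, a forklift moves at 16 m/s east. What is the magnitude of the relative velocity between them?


Given: v_A = 19 m/s east, v_B = 16 m/s east
Both move in the same direction; relative speed = |v_A - v_B|
|19 - 16| = |3|
= 3 m/s

3 m/s


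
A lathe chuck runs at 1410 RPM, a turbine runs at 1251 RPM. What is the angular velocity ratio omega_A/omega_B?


Given: RPM_A = 1410, RPM_B = 1251
omega = 2*pi*RPM/60, so omega_A/omega_B = RPM_A / RPM_B
omega_A/omega_B = 1410 / 1251
omega_A/omega_B = 470/417

470/417


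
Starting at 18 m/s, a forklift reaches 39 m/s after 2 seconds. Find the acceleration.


Given: initial velocity v0 = 18 m/s, final velocity v = 39 m/s, time t = 2 s
Using a = (v - v0) / t
a = (39 - 18) / 2
a = 21 / 2
a = 21/2 m/s^2

21/2 m/s^2


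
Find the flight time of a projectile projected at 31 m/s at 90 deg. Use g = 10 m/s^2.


Given: v0 = 31 m/s, theta = 90 deg, g = 10 m/s^2
sin(90) = 1
Using T = 2*v0*sin(theta) / g
T = 2*31*1 / 10
T = 62 / 10
T = 31/5 s

31/5 s


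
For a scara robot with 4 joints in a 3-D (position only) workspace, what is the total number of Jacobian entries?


Given: task space dimension = 3, joints = 4
Jacobian is a 3 x 4 matrix
Total entries = rows * columns
Total = 3 * 4
Total = 12

12


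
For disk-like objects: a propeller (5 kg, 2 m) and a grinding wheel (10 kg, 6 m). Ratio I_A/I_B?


Given: M1=5 kg, R1=2 m, M2=10 kg, R2=6 m
For a disk: I = (1/2)*M*R^2, so I_A/I_B = (M1*R1^2)/(M2*R2^2)
M1*R1^2 = 5*4 = 20
M2*R2^2 = 10*36 = 360
I_A/I_B = 20/360 = 1/18

1/18


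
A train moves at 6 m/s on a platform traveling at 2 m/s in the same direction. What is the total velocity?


Given: object velocity = 6 m/s, platform velocity = 2 m/s (same direction)
Using classical velocity addition: v_total = v_object + v_platform
v_total = 6 + 2
v_total = 8 m/s

8 m/s


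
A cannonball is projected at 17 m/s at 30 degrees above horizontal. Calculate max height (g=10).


Given: v0 = 17 m/s, theta = 30 deg, g = 10 m/s^2
sin^2(30) = 1/4
Using H = v0^2 * sin^2(theta) / (2*g)
H = 17^2 * 1/4 / (2*10)
H = 289 * 1/4 / 20
H = 289/4 / 20
H = 289/80 m

289/80 m


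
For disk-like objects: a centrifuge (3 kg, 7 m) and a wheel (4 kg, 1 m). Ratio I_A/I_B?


Given: M1=3 kg, R1=7 m, M2=4 kg, R2=1 m
For a disk: I = (1/2)*M*R^2, so I_A/I_B = (M1*R1^2)/(M2*R2^2)
M1*R1^2 = 3*49 = 147
M2*R2^2 = 4*1 = 4
I_A/I_B = 147/4 = 147/4

147/4


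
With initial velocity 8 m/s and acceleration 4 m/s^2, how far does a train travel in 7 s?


Given: v0 = 8 m/s, a = 4 m/s^2, t = 7 s
Using s = v0*t + (1/2)*a*t^2
s = 8*7 + (1/2)*4*7^2
s = 56 + (1/2)*196
s = 56 + 98
s = 154

154 m


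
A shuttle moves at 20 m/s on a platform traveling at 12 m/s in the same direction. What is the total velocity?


Given: object velocity = 20 m/s, platform velocity = 12 m/s (same direction)
Using classical velocity addition: v_total = v_object + v_platform
v_total = 20 + 12
v_total = 32 m/s

32 m/s


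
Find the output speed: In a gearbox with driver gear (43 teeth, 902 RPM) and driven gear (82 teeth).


Given: N1 = 43 teeth, w1 = 902 RPM, N2 = 82 teeth
Using N1*w1 = N2*w2
w2 = N1*w1 / N2
w2 = 43*902 / 82
w2 = 38786 / 82
w2 = 473 RPM

473 RPM


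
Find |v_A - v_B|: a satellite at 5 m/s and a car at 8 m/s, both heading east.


Given: v_A = 5 m/s east, v_B = 8 m/s east
Both move in the same direction; relative speed = |v_A - v_B|
|5 - 8| = |-3|
= 3 m/s

3 m/s


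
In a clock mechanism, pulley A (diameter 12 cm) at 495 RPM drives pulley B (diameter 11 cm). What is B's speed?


Given: D1 = 12 cm, w1 = 495 RPM, D2 = 11 cm
Using D1*w1 = D2*w2
w2 = D1*w1 / D2
w2 = 12*495 / 11
w2 = 5940 / 11
w2 = 540 RPM

540 RPM


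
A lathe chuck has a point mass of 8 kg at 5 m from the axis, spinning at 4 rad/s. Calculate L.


Given: m = 8 kg, r = 5 m, omega = 4 rad/s
For a point mass: I = m*r^2
I = 8*5^2 = 8*25 = 200
L = I*omega = 200*4
L = 800 kg*m^2/s

800 kg*m^2/s


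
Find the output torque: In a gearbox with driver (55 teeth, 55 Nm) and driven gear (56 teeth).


Given: N1 = 55, N2 = 56, T1 = 55 Nm
Using T2/T1 = N2/N1
T2 = T1 * N2 / N1
T2 = 55 * 56 / 55
T2 = 3080 / 55
T2 = 56 Nm

56 Nm


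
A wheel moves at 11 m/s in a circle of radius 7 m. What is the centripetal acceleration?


Given: v = 11 m/s, r = 7 m
Using a_c = v^2 / r
a_c = 11^2 / 7
a_c = 121 / 7
a_c = 121/7 m/s^2

121/7 m/s^2


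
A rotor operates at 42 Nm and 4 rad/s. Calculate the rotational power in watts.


Given: tau = 42 Nm, omega = 4 rad/s
Using P = tau * omega
P = 42 * 4
P = 168 W

168 W


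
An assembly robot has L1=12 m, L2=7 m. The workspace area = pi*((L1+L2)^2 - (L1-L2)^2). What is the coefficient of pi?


Given: L1 = 12, L2 = 7
(L1+L2)^2 = (19)^2 = 361
(L1-L2)^2 = (5)^2 = 25
Difference = 361 - 25 = 336
This equals 4*L1*L2 = 4*12*7 = 336
Workspace area = 336*pi

336


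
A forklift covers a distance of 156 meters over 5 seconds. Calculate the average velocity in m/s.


Given: distance d = 156 m, time t = 5 s
Using v = d / t
v = 156 / 5
v = 156/5 m/s

156/5 m/s


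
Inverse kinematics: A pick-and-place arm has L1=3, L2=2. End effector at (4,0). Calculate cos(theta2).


Given: L1 = 3, L2 = 2, target (x, y) = (4, 0)
Using cos(theta2) = (x^2 + y^2 - L1^2 - L2^2) / (2*L1*L2)
x^2 + y^2 = 4^2 + 0 = 16
L1^2 + L2^2 = 9 + 4 = 13
Numerator = 16 - 13 = 3
Denominator = 2*3*2 = 12
cos(theta2) = 3/12 = 1/4

1/4


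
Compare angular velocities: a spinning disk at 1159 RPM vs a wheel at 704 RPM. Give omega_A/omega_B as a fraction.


Given: RPM_A = 1159, RPM_B = 704
omega = 2*pi*RPM/60, so omega_A/omega_B = RPM_A / RPM_B
omega_A/omega_B = 1159 / 704
omega_A/omega_B = 1159/704

1159/704


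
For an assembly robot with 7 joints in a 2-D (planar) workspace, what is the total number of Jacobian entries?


Given: task space dimension = 2, joints = 7
Jacobian is a 2 x 7 matrix
Total entries = rows * columns
Total = 2 * 7
Total = 14

14


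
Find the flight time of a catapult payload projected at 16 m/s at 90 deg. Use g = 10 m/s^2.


Given: v0 = 16 m/s, theta = 90 deg, g = 10 m/s^2
sin(90) = 1
Using T = 2*v0*sin(theta) / g
T = 2*16*1 / 10
T = 32 / 10
T = 16/5 s

16/5 s


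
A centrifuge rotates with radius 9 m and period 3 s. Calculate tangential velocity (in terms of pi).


Given: radius r = 9 m, period T = 3 s
Using v = 2*pi*r / T
v = 2*pi*9 / 3
v = 18*pi / 3
v = 6*pi m/s

6*pi m/s


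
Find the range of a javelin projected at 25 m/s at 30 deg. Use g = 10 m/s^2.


Given: v0 = 25 m/s, theta = 30 deg, g = 10 m/s^2
sin(2*30) = sin(60) = sqrt(3)/2
Using R = v0^2 * sin(2*theta) / g
R = 25^2 * (sqrt(3)/2) / 10
R = 625 * sqrt(3) / 20
R = 125/4*sqrt(3) m

125/4*sqrt(3) m


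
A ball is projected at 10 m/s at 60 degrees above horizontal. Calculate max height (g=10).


Given: v0 = 10 m/s, theta = 60 deg, g = 10 m/s^2
sin^2(60) = 3/4
Using H = v0^2 * sin^2(theta) / (2*g)
H = 10^2 * 3/4 / (2*10)
H = 100 * 3/4 / 20
H = 75 / 20
H = 15/4 m

15/4 m


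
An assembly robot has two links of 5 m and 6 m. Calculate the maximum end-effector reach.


Given: L1 = 5 m, L2 = 6 m
For a 2-link planar arm, max reach = L1 + L2 (fully extended)
Max reach = 5 + 6
Max reach = 11 m

11 m


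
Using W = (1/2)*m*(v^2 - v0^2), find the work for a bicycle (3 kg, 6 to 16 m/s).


Given: m = 3 kg, v0 = 6 m/s, v = 16 m/s
Using W = (1/2)*m*(v^2 - v0^2)
v^2 = 16^2 = 256
v0^2 = 6^2 = 36
v^2 - v0^2 = 256 - 36 = 220
W = (1/2)*3*220 = 330 J

330 J


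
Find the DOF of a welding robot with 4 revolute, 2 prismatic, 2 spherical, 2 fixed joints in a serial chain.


Given: serial robot with 4 revolute, 2 prismatic, 2 spherical, 2 fixed joints
DOF contribution per joint type: revolute=1, prismatic=1, spherical=3, fixed=0
DOF = 4*1 + 2*1 + 2*3 + 2*0
DOF = 12

12


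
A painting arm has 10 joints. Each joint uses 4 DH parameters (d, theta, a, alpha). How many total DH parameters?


Given: 10 joints, 4 DH parameters per joint (d, theta, a, alpha)
Total DH parameters = number_of_joints * 4
Total = 10 * 4
Total = 40

40


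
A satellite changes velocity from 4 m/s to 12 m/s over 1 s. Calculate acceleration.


Given: initial velocity v0 = 4 m/s, final velocity v = 12 m/s, time t = 1 s
Using a = (v - v0) / t
a = (12 - 4) / 1
a = 8 / 1
a = 8 m/s^2

8 m/s^2


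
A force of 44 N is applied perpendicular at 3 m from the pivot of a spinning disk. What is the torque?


Given: F = 44 N, r = 3 m, angle = 90 deg (perpendicular)
Using tau = F * r * sin(90)
sin(90) = 1
tau = 44 * 3 * 1
tau = 132 Nm

132 Nm


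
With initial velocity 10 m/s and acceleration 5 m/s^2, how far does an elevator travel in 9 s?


Given: v0 = 10 m/s, a = 5 m/s^2, t = 9 s
Using s = v0*t + (1/2)*a*t^2
s = 10*9 + (1/2)*5*9^2
s = 90 + (1/2)*405
s = 90 + 405/2
s = 585/2

585/2 m


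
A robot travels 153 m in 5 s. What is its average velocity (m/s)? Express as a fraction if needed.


Given: distance d = 153 m, time t = 5 s
Using v = d / t
v = 153 / 5
v = 153/5 m/s

153/5 m/s


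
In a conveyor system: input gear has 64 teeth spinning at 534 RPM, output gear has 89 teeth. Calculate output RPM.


Given: N1 = 64 teeth, w1 = 534 RPM, N2 = 89 teeth
Using N1*w1 = N2*w2
w2 = N1*w1 / N2
w2 = 64*534 / 89
w2 = 34176 / 89
w2 = 384 RPM

384 RPM


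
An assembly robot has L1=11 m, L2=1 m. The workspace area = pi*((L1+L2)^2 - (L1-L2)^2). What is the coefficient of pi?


Given: L1 = 11, L2 = 1
(L1+L2)^2 = (12)^2 = 144
(L1-L2)^2 = (10)^2 = 100
Difference = 144 - 100 = 44
This equals 4*L1*L2 = 4*11*1 = 44
Workspace area = 44*pi

44


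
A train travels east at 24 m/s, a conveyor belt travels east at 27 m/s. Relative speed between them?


Given: v_A = 24 m/s east, v_B = 27 m/s east
Both move in the same direction; relative speed = |v_A - v_B|
|24 - 27| = |-3|
= 3 m/s

3 m/s


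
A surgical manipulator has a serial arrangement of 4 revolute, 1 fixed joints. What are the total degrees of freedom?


Given: serial robot with 4 revolute, 1 fixed joints
DOF contribution per joint type: revolute=1, prismatic=1, spherical=3, fixed=0
DOF = 4*1 + 1*0
DOF = 4

4


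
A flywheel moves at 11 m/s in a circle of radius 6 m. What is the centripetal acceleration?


Given: v = 11 m/s, r = 6 m
Using a_c = v^2 / r
a_c = 11^2 / 6
a_c = 121 / 6
a_c = 121/6 m/s^2

121/6 m/s^2


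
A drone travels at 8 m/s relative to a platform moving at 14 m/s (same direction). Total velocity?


Given: object velocity = 8 m/s, platform velocity = 14 m/s (same direction)
Using classical velocity addition: v_total = v_object + v_platform
v_total = 8 + 14
v_total = 22 m/s

22 m/s


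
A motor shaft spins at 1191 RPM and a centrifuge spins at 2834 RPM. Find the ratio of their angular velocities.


Given: RPM_A = 1191, RPM_B = 2834
omega = 2*pi*RPM/60, so omega_A/omega_B = RPM_A / RPM_B
omega_A/omega_B = 1191 / 2834
omega_A/omega_B = 1191/2834

1191/2834


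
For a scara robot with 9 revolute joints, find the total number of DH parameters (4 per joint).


Given: 9 joints, 4 DH parameters per joint (d, theta, a, alpha)
Total DH parameters = number_of_joints * 4
Total = 9 * 4
Total = 36

36


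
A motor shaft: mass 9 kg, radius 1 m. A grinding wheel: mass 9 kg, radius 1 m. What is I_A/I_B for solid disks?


Given: M1=9 kg, R1=1 m, M2=9 kg, R2=1 m
For a disk: I = (1/2)*M*R^2, so I_A/I_B = (M1*R1^2)/(M2*R2^2)
M1*R1^2 = 9*1 = 9
M2*R2^2 = 9*1 = 9
I_A/I_B = 9/9 = 1

1


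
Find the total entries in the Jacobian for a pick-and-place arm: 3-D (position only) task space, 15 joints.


Given: task space dimension = 3, joints = 15
Jacobian is a 3 x 15 matrix
Total entries = rows * columns
Total = 3 * 15
Total = 45

45


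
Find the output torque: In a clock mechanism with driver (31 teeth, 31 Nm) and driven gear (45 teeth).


Given: N1 = 31, N2 = 45, T1 = 31 Nm
Using T2/T1 = N2/N1
T2 = T1 * N2 / N1
T2 = 31 * 45 / 31
T2 = 1395 / 31
T2 = 45 Nm

45 Nm


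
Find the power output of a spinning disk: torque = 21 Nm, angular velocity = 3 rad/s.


Given: tau = 21 Nm, omega = 3 rad/s
Using P = tau * omega
P = 21 * 3
P = 63 W

63 W


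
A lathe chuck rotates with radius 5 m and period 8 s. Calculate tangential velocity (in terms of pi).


Given: radius r = 5 m, period T = 8 s
Using v = 2*pi*r / T
v = 2*pi*5 / 8
v = 10*pi / 8
v = 5/4*pi m/s

5/4*pi m/s


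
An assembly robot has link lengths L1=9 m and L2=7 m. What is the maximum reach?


Given: L1 = 9 m, L2 = 7 m
For a 2-link planar arm, max reach = L1 + L2 (fully extended)
Max reach = 9 + 7
Max reach = 16 m

16 m


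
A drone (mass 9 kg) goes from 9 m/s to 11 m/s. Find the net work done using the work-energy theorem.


Given: m = 9 kg, v0 = 9 m/s, v = 11 m/s
Using W = (1/2)*m*(v^2 - v0^2)
v^2 = 11^2 = 121
v0^2 = 9^2 = 81
v^2 - v0^2 = 121 - 81 = 40
W = (1/2)*9*40 = 180 J

180 J


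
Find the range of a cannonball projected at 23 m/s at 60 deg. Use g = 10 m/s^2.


Given: v0 = 23 m/s, theta = 60 deg, g = 10 m/s^2
sin(2*60) = sin(120) = sqrt(3)/2
Using R = v0^2 * sin(2*theta) / g
R = 23^2 * (sqrt(3)/2) / 10
R = 529 * sqrt(3) / 20
R = 529/20*sqrt(3) m

529/20*sqrt(3) m


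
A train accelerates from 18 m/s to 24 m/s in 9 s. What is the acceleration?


Given: initial velocity v0 = 18 m/s, final velocity v = 24 m/s, time t = 9 s
Using a = (v - v0) / t
a = (24 - 18) / 9
a = 6 / 9
a = 2/3 m/s^2

2/3 m/s^2


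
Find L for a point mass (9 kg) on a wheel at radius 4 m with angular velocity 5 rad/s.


Given: m = 9 kg, r = 4 m, omega = 5 rad/s
For a point mass: I = m*r^2
I = 9*4^2 = 9*16 = 144
L = I*omega = 144*5
L = 720 kg*m^2/s

720 kg*m^2/s


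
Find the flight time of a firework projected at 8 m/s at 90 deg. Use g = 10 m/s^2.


Given: v0 = 8 m/s, theta = 90 deg, g = 10 m/s^2
sin(90) = 1
Using T = 2*v0*sin(theta) / g
T = 2*8*1 / 10
T = 16 / 10
T = 8/5 s

8/5 s


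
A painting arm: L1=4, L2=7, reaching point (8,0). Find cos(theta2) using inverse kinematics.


Given: L1 = 4, L2 = 7, target (x, y) = (8, 0)
Using cos(theta2) = (x^2 + y^2 - L1^2 - L2^2) / (2*L1*L2)
x^2 + y^2 = 8^2 + 0 = 64
L1^2 + L2^2 = 16 + 49 = 65
Numerator = 64 - 65 = -1
Denominator = 2*4*7 = 56
cos(theta2) = -1/56 = -1/56

-1/56


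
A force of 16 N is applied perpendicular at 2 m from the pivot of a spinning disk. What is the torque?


Given: F = 16 N, r = 2 m, angle = 90 deg (perpendicular)
Using tau = F * r * sin(90)
sin(90) = 1
tau = 16 * 2 * 1
tau = 32 Nm

32 Nm


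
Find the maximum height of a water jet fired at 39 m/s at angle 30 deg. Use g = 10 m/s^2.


Given: v0 = 39 m/s, theta = 30 deg, g = 10 m/s^2
sin^2(30) = 1/4
Using H = v0^2 * sin^2(theta) / (2*g)
H = 39^2 * 1/4 / (2*10)
H = 1521 * 1/4 / 20
H = 1521/4 / 20
H = 1521/80 m

1521/80 m


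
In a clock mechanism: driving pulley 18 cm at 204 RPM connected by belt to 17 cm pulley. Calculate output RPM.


Given: D1 = 18 cm, w1 = 204 RPM, D2 = 17 cm
Using D1*w1 = D2*w2
w2 = D1*w1 / D2
w2 = 18*204 / 17
w2 = 3672 / 17
w2 = 216 RPM

216 RPM


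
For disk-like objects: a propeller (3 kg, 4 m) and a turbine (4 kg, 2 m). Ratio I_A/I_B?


Given: M1=3 kg, R1=4 m, M2=4 kg, R2=2 m
For a disk: I = (1/2)*M*R^2, so I_A/I_B = (M1*R1^2)/(M2*R2^2)
M1*R1^2 = 3*16 = 48
M2*R2^2 = 4*4 = 16
I_A/I_B = 48/16 = 3

3


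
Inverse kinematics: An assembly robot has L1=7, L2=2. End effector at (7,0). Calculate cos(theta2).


Given: L1 = 7, L2 = 2, target (x, y) = (7, 0)
Using cos(theta2) = (x^2 + y^2 - L1^2 - L2^2) / (2*L1*L2)
x^2 + y^2 = 7^2 + 0 = 49
L1^2 + L2^2 = 49 + 4 = 53
Numerator = 49 - 53 = -4
Denominator = 2*7*2 = 28
cos(theta2) = -4/28 = -1/7

-1/7
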